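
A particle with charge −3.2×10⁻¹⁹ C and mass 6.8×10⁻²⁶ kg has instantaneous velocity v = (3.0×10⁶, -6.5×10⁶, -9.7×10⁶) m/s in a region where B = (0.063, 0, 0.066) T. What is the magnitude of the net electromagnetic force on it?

v×B = (-4.29×10⁵, -8.09×10⁵, 4.10×10⁵) N/C.
F = q v×B = (−3.2×10⁻¹⁹ C)·(-4.29×10⁵, -8.09×10⁵, 4.10×10⁵) = (1.37×10⁻¹³, 2.59×10⁻¹³, -1.31×10⁻¹³) N.
|F| = 3.21×10⁻¹³ N.

|F| ≈ 3.21×10⁻¹³ N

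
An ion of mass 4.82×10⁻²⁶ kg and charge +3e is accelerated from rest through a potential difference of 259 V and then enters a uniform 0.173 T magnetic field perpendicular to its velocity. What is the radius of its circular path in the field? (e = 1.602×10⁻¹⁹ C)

r ≈ 0.0417 m

Acceleration: |q|V = ½mv² ⇒ v = √(2|q|V/m) = √(2·4.806×10⁻¹⁹·259/4.82×10⁻²⁶) ≈ 7.187×10⁴ m/s.
In the field: r = mv/(|q|B) = (4.82×10⁻²⁶)(7.187×10⁴)/((4.806×10⁻¹⁹)(0.173)) ≈ 0.0417 m.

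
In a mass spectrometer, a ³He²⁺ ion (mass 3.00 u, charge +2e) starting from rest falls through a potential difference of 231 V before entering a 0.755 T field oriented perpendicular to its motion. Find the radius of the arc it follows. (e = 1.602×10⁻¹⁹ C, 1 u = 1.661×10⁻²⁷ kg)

r ≈ 3.55×10⁻³ m

Acceleration: |q|V = ½mv² ⇒ v = √(2|q|V/m) = √(2·3.204×10⁻¹⁹·231/4.983×10⁻²⁷) ≈ 1.724×10⁵ m/s.
In the field: r = mv/(|q|B) = (4.983×10⁻²⁷)(1.724×10⁵)/((3.204×10⁻¹⁹)(0.755)) ≈ 3.55×10⁻³ m.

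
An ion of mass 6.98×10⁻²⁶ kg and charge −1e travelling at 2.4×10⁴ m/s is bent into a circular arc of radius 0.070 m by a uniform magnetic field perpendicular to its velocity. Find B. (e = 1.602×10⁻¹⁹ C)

From |q|vB = mv²/r, B = mv/(|q|r).
B = (6.98×10⁻²⁶)(2.4×10⁴)/((1.602×10⁻¹⁹)(0.070)) ≈ 0.15 T.

B ≈ 0.15 T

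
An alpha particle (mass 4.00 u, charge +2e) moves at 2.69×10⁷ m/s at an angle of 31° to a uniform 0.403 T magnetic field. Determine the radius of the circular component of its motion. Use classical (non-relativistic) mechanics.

r ≈ 0.713 m

v⊥ = v sinθ = 2.69×10⁷·sin31° ≈ 1.385×10⁷ m/s.
r = m v⊥/(|q|B) = (6.644×10⁻²⁷)(1.385×10⁷)/((3.204×10⁻¹⁹)(0.403)) ≈ 0.713 m.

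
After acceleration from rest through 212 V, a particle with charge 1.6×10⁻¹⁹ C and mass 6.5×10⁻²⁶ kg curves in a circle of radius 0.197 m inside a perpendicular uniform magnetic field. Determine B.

v = √(2|q|V/m) = √(2·1.6×10⁻¹⁹·212/6.5×10⁻²⁶) ≈ 3.231×10⁴ m/s.
B = mv/(|q|r) = (6.5×10⁻²⁶)(3.231×10⁴)/((1.6×10⁻¹⁹)(0.197)) ≈ 0.0666 T.

B ≈ 0.0666 T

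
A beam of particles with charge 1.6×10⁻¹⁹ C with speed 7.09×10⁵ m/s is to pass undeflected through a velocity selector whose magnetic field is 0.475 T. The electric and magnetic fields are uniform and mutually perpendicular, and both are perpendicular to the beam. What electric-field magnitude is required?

For straight-line motion qE = qvB, so E = vB.
E = 7.09×10⁵ × 0.475 = 3.37×10⁵ V/m.

E = 3.37×10⁵ V/m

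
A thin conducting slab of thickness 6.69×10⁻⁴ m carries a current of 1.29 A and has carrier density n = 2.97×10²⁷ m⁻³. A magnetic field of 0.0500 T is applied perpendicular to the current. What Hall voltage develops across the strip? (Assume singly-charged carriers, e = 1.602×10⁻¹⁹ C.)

V_H = IB/(n e t).
V_H = (1.29)(0.0500)/((2.97×10²⁷)(1.602×10⁻¹⁹)(6.69×10⁻⁴)) ≈ 2.03×10⁻⁷ V.

V_H ≈ 2.03×10⁻⁷ V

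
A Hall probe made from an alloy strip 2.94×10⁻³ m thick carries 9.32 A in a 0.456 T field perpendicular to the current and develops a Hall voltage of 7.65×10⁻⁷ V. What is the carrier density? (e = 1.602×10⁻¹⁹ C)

From V_H = IB/(n e t), n = IB/(V_H e t).
n = (9.32)(0.456)/((7.65×10⁻⁷)(1.602×10⁻¹⁹)(2.94×10⁻³)) ≈ 1.18×10²⁸ m⁻³.

n ≈ 1.18×10²⁸ m⁻³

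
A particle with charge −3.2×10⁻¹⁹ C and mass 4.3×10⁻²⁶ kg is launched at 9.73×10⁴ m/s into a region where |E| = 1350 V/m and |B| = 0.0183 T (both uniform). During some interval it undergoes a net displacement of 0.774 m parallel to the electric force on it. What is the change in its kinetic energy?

The magnetic force is always ⟂ v and does no work; only the electric force changes KE.
ΔKE = F_E · d = |q|E d = (3.2×10⁻¹⁹)(1350)(0.774) ≈ 3.34×10⁻¹⁶ J.

ΔKE ≈ 3.34×10⁻¹⁶ J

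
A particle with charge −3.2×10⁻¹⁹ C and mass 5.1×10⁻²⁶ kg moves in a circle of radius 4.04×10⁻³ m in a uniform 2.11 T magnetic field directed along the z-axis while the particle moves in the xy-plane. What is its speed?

From |q|vB = mv²/r, v = |q|Br/m.
v = (3.2×10⁻¹⁹)(2.11)(4.04×10⁻³)/5.1×10⁻²⁶ ≈ 5.35×10⁴ m/s.

v ≈ 5.35×10⁴ m/s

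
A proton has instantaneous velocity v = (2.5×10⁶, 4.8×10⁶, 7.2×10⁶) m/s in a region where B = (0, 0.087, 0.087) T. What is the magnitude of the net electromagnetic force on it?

|F| ≈ 5.96×10⁻¹⁴ N

v×B = (-2.09×10⁵, -2.17×10⁵, 2.17×10⁵) N/C.
F = q v×B = (1.602×10⁻¹⁹ C)·(-2.09×10⁵, -2.17×10⁵, 2.17×10⁵) = (-3.34×10⁻¹⁴, -3.48×10⁻¹⁴, 3.48×10⁻¹⁴) N.
|F| = 5.96×10⁻¹⁴ N.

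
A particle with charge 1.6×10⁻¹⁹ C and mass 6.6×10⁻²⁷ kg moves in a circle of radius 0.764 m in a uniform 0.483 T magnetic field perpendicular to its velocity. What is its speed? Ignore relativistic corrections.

From |q|vB = mv²/r, v = |q|Br/m.
v = (1.6×10⁻¹⁹)(0.483)(0.764)/6.6×10⁻²⁷ ≈ 8.95×10⁶ m/s.

v ≈ 8.95×10⁶ m/s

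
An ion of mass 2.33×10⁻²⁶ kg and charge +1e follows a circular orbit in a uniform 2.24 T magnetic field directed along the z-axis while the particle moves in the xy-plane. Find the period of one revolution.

T ≈ 4.08×10⁻⁷ s

The cyclotron period depends only on m, q, B: T = 2πm/(|q|B).
T = 2π(2.33×10⁻²⁶)/((1.602×10⁻¹⁹)(2.24)) ≈ 4.08×10⁻⁷ s.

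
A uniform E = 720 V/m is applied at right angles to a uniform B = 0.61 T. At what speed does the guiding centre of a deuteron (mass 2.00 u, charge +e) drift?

v_d ≈ 1200 m/s

The E×B drift speed is v_d = E/B.
v_d = 720/0.61 = 1200 m/s.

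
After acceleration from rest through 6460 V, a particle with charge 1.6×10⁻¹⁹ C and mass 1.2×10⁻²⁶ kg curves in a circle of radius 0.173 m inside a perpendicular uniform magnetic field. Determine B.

v = √(2|q|V/m) = √(2·1.6×10⁻¹⁹·6460/1.2×10⁻²⁶) ≈ 4.151×10⁵ m/s.
B = mv/(|q|r) = (1.2×10⁻²⁶)(4.151×10⁵)/((1.6×10⁻¹⁹)(0.173)) ≈ 0.180 T.

B ≈ 0.180 T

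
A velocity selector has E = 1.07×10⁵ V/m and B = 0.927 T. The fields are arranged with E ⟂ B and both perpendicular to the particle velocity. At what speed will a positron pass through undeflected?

Zero net Lorentz force requires |qE| = |q v×B|, i.e. E = vB.
v = E/B = 1.07×10⁵/0.927 = 1.15×10⁵ m/s.

v = 1.15×10⁵ m/s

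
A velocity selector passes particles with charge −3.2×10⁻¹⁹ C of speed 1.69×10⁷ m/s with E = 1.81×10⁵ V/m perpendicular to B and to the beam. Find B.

B = 0.0107 T

Balance of forces in the selector: qE = qvB ⇒ B = E/v.
B = 1.81×10⁵/1.69×10⁷ = 0.0107 T.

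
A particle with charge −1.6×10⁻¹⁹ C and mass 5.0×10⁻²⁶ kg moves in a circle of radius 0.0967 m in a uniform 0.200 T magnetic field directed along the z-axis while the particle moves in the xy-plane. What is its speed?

v ≈ 6.19×10⁴ m/s

From |q|vB = mv²/r, v = |q|Br/m.
v = (1.6×10⁻¹⁹)(0.200)(0.0967)/5.0×10⁻²⁶ ≈ 6.19×10⁴ m/s.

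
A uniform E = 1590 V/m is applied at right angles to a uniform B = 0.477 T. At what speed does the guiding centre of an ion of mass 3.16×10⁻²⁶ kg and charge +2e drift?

The E×B drift speed is v_d = E/B.
v_d = 1590/0.477 = 3330 m/s.

v_d ≈ 3330 m/s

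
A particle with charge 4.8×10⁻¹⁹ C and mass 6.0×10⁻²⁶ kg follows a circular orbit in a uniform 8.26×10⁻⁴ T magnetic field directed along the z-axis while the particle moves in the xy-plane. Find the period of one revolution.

The cyclotron period depends only on m, q, B: T = 2πm/(|q|B).
T = 2π(6.0×10⁻²⁶)/((4.8×10⁻¹⁹)(8.26×10⁻⁴)) ≈ 9.51×10⁻⁴ s.

T ≈ 9.51×10⁻⁴ s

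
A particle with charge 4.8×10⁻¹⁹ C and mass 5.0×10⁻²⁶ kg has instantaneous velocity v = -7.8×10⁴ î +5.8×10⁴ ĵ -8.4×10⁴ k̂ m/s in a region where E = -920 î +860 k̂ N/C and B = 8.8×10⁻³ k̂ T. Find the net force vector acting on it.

F ≈ (-1.97×10⁻¹⁶, 3.29×10⁻¹⁶, 4.13×10⁻¹⁶) N

v×B = (510, 686, 0) N/C.
E + v×B = (-410, 686, 860) N/C.
F = q(E + v×B) = (4.8×10⁻¹⁹ C)·(-410, 686, 860) = (-1.97×10⁻¹⁶, 3.29×10⁻¹⁶, 4.13×10⁻¹⁶) N.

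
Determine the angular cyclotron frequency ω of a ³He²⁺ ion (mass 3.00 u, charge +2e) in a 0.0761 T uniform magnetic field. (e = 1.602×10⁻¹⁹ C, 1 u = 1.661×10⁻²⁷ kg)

ω = |q|B/m.
ω = (3.204×10⁻¹⁹)(0.0761)/4.983×10⁻²⁷ ≈ 4.89×10⁶ rad/s.

ω ≈ 4.89×10⁶ rad/s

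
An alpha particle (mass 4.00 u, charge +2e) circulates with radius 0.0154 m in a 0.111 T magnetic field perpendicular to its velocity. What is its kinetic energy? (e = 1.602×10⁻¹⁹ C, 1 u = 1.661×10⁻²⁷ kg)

KE ≈ 2.26×10⁻¹⁷ J

v = |q|Br/m, then KE = ½mv² = (qBr)²/(2m).
v = (3.204×10⁻¹⁹)(0.111)(0.0154)/6.644×10⁻²⁷ ≈ 8.243×10⁴ m/s.
KE = ½(6.644×10⁻²⁷)(8.243×10⁴)² ≈ 2.26×10⁻¹⁷ J.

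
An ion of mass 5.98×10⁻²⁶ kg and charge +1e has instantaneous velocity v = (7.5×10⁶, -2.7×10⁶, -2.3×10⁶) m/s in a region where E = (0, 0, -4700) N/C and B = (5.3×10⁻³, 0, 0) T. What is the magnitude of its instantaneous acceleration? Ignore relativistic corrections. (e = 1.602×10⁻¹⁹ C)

v×B = (0, -1.22×10⁴, 1.43×10⁴) N/C.
E + v×B = (0, -1.22×10⁴, 9610) N/C.
F = q(E + v×B) = (1.602×10⁻¹⁹ C)·(0, -1.22×10⁴, 9610) = (0, -1.95×10⁻¹⁵, 1.54×10⁻¹⁵) N.
|a| = |F|/m = 2.487×10⁻¹⁵/5.98×10⁻²⁶ ≈ 4.16×10¹⁰ m/s².

|a| ≈ 4.16×10¹⁰ m/s²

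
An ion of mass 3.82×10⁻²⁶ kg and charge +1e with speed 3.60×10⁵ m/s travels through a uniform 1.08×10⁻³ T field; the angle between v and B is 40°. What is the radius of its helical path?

v⊥ = v sinθ = 3.60×10⁵·sin40° ≈ 2.314×10⁵ m/s.
r = m v⊥/(|q|B) = (3.82×10⁻²⁶)(2.314×10⁵)/((1.602×10⁻¹⁹)(1.08×10⁻³)) ≈ 51.1 m.

r ≈ 51.1 m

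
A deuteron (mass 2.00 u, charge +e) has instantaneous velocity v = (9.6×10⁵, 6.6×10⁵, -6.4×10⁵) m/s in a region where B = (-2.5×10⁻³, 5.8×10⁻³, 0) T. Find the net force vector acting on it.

F ≈ (5.95×10⁻¹⁶, 2.56×10⁻¹⁶, 1.16×10⁻¹⁵) N

v×B = (3710, 1600, 7220) N/C.
F = q v×B = (1.602×10⁻¹⁹ C)·(3710, 1600, 7220) = (5.95×10⁻¹⁶, 2.56×10⁻¹⁶, 1.16×10⁻¹⁵) N.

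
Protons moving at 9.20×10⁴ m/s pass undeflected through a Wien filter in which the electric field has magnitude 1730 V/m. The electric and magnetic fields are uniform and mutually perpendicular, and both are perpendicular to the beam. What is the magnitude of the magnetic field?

Balance of forces in the selector: qE = qvB ⇒ B = E/v.
B = 1730/9.20×10⁴ = 0.0188 T.

B = 0.0188 T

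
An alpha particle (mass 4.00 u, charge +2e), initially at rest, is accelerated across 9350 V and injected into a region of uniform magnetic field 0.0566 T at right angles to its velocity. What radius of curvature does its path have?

r ≈ 0.348 m

Acceleration: |q|V = ½mv² ⇒ v = √(2|q|V/m) = √(2·3.204×10⁻¹⁹·9350/6.644×10⁻²⁷) ≈ 9.496×10⁵ m/s.
In the field: r = mv/(|q|B) = (6.644×10⁻²⁷)(9.496×10⁵)/((3.204×10⁻¹⁹)(0.0566)) ≈ 0.348 m.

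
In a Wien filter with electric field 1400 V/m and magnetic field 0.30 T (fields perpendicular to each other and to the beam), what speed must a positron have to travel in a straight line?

Zero net Lorentz force requires |qE| = |q v×B|, i.e. E = vB.
v = E/B = 1400/0.30 = 4700 m/s.

v = 4700 m/s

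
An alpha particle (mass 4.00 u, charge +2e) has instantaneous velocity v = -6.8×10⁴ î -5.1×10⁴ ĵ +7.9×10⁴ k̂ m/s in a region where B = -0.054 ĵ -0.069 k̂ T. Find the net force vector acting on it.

F ≈ (2.49×10⁻¹⁵, -1.50×10⁻¹⁵, 1.18×10⁻¹⁵) N

v×B = (7780, -4690, 3670) N/C.
F = q v×B = (3.204×10⁻¹⁹ C)·(7780, -4690, 3670) = (2.49×10⁻¹⁵, -1.50×10⁻¹⁵, 1.18×10⁻¹⁵) N.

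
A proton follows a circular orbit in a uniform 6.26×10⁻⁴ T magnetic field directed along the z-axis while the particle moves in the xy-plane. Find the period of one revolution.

The cyclotron period depends only on m, q, B: T = 2πm/(|q|B).
T = 2π(1.673×10⁻²⁷)/((1.602×10⁻¹⁹)(6.26×10⁻⁴)) ≈ 1.05×10⁻⁴ s.

T ≈ 1.05×10⁻⁴ s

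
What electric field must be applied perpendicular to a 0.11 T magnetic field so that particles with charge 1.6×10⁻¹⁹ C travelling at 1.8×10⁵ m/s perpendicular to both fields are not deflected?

E = 2.0×10⁴ V/m

For straight-line motion qE = qvB, so E = vB.
E = 1.8×10⁵ × 0.11 = 2.0×10⁴ V/m.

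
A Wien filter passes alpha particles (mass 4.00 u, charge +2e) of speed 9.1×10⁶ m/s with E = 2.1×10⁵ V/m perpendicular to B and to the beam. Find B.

B = 0.023 T

Balance of forces in the selector: qE = qvB ⇒ B = E/v.
B = 2.1×10⁵/9.1×10⁶ = 0.023 T.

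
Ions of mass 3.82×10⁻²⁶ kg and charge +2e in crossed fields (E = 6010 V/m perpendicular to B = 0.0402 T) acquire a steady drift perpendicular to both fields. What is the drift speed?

v_d ≈ 1.50×10⁵ m/s

The steady drift has the magnetic force balancing the electric force, so v_d = E/B.
v_d = 6010/0.0402 = 1.50×10⁵ m/s.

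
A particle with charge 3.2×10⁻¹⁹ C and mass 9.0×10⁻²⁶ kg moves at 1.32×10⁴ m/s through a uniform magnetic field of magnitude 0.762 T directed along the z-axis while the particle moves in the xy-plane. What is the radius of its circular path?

r ≈ 4.87×10⁻³ m

The magnetic force provides the centripetal force: |q|vB = mv²/r.
r = mv/(|q|B) = (9.0×10⁻²⁶)(1.32×10⁴)/((3.2×10⁻¹⁹)(0.762)) ≈ 4.87×10⁻³ m.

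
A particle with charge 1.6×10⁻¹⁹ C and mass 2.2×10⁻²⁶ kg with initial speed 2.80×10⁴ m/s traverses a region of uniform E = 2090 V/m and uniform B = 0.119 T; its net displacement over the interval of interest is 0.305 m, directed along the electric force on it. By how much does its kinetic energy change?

ΔKE ≈ 1.02×10⁻¹⁶ J

The magnetic force is always ⟂ v and does no work; only the electric force changes KE.
ΔKE = F_E · d = |q|E d = (1.6×10⁻¹⁹)(2090)(0.305) ≈ 1.02×10⁻¹⁶ J.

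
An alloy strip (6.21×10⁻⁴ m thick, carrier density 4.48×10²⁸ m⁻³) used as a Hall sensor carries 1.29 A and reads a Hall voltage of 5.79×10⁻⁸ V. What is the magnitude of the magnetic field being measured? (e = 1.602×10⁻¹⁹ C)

B ≈ 0.200 T

From V_H = IB/(n e t), B = V_H n e t / I.
B = (5.79×10⁻⁸)(4.48×10²⁸)(1.602×10⁻¹⁹)(6.21×10⁻⁴)/1.29 ≈ 0.200 T.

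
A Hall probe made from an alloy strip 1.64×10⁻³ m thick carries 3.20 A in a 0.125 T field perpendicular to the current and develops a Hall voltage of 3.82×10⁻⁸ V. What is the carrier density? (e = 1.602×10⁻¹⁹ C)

From V_H = IB/(n e t), n = IB/(V_H e t).
n = (3.20)(0.125)/((3.82×10⁻⁸)(1.602×10⁻¹⁹)(1.64×10⁻³)) ≈ 3.99×10²⁸ m⁻³.

n ≈ 3.99×10²⁸ m⁻³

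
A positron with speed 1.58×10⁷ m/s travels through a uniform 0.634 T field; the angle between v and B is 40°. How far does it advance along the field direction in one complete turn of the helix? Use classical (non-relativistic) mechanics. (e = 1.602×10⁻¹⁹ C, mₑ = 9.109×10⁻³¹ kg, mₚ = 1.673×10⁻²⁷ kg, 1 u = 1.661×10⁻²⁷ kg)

v∥ = v cosθ = 1.58×10⁷·cos40° ≈ 1.210×10⁷ m/s.
T = 2πm/(|q|B) = 2π(9.109×10⁻³¹)/((1.602×10⁻¹⁹)(0.634)) ≈ 5.635×10⁻¹¹ s.
pitch = v∥ T = (1.210×10⁷)(5.635×10⁻¹¹) ≈ 6.82×10⁻⁴ m.

p ≈ 6.82×10⁻⁴ m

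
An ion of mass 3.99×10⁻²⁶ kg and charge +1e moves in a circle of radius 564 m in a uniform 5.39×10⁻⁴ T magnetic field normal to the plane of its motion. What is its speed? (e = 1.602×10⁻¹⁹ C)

v ≈ 1.22×10⁶ m/s

From |q|vB = mv²/r, v = |q|Br/m.
v = (1.602×10⁻¹⁹)(5.39×10⁻⁴)(564)/3.99×10⁻²⁶ ≈ 1.22×10⁶ m/s.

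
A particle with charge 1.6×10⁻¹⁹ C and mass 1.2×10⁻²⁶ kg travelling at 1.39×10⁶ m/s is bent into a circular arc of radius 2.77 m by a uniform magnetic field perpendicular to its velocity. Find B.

B ≈ 0.0376 T

From |q|vB = mv²/r, B = mv/(|q|r).
B = (1.2×10⁻²⁶)(1.39×10⁶)/((1.6×10⁻¹⁹)(2.77)) ≈ 0.0376 T.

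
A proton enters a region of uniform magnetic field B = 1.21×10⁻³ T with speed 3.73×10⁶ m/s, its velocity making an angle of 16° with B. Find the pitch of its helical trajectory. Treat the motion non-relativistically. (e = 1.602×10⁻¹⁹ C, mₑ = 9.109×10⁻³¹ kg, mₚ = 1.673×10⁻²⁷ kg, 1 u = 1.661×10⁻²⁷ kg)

v∥ = v cosθ = 3.73×10⁶·cos16° ≈ 3.586×10⁶ m/s.
T = 2πm/(|q|B) = 2π(1.673×10⁻²⁷)/((1.602×10⁻¹⁹)(1.21×10⁻³)) ≈ 5.423×10⁻⁵ s.
pitch = v∥ T = (3.586×10⁶)(5.423×10⁻⁵) ≈ 194 m.

p ≈ 194 m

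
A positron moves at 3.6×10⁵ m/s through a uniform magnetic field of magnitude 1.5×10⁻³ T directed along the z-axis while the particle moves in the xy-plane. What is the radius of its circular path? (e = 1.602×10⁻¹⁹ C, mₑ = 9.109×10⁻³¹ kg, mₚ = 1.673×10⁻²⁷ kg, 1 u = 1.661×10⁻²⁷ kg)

The magnetic force provides the centripetal force: |q|vB = mv²/r.
r = mv/(|q|B) = (9.109×10⁻³¹)(3.6×10⁵)/((1.602×10⁻¹⁹)(1.5×10⁻³)) ≈ 1.4×10⁻³ m.

r ≈ 1.4×10⁻³ m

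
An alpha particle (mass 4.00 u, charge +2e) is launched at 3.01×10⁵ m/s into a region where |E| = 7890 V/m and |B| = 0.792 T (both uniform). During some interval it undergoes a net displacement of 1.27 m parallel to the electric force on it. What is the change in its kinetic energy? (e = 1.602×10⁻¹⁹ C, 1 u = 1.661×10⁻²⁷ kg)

ΔKE ≈ 3.21×10⁻¹⁵ J

The magnetic force is always ⟂ v and does no work; only the electric force changes KE.
ΔKE = F_E · d = |q|E d = (3.204×10⁻¹⁹)(7890)(1.27) ≈ 3.21×10⁻¹⁵ J.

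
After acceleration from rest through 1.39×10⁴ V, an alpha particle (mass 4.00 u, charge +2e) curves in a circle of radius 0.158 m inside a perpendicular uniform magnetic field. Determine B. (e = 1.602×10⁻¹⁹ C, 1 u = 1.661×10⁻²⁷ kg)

B ≈ 0.152 T

v = √(2|q|V/m) = √(2·3.204×10⁻¹⁹·1.39×10⁴/6.644×10⁻²⁷) ≈ 1.158×10⁶ m/s.
B = mv/(|q|r) = (6.644×10⁻²⁷)(1.158×10⁶)/((3.204×10⁻¹⁹)(0.158)) ≈ 0.152 T.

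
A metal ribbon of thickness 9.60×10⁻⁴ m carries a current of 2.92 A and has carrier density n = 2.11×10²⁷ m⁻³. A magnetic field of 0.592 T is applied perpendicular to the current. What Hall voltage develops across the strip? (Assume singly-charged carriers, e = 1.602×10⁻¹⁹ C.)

V_H ≈ 5.33×10⁻⁶ V

V_H = IB/(n e t).
V_H = (2.92)(0.592)/((2.11×10²⁷)(1.602×10⁻¹⁹)(9.60×10⁻⁴)) ≈ 5.33×10⁻⁶ V.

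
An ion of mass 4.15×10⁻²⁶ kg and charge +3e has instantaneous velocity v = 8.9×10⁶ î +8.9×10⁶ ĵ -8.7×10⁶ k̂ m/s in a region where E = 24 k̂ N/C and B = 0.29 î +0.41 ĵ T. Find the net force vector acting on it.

v×B = (3.57×10⁶, -2.52×10⁶, 1.07×10⁶) N/C.
E + v×B = (3.57×10⁶, -2.52×10⁶, 1.07×10⁶) N/C.
F = q(E + v×B) = (4.806×10⁻¹⁹ C)·(3.57×10⁶, -2.52×10⁶, 1.07×10⁶) = (1.71×10⁻¹², -1.21×10⁻¹², 5.13×10⁻¹³) N.

F ≈ (1.71×10⁻¹², -1.21×10⁻¹², 5.13×10⁻¹³) N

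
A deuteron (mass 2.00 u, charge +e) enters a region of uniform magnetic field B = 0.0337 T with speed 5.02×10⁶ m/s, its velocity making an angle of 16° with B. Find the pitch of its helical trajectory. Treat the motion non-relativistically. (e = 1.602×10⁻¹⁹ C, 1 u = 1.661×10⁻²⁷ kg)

p ≈ 18.7 m

v∥ = v cosθ = 5.02×10⁶·cos16° ≈ 4.826×10⁶ m/s.
T = 2πm/(|q|B) = 2π(3.322×10⁻²⁷)/((1.602×10⁻¹⁹)(0.0337)) ≈ 3.866×10⁻⁶ s.
pitch = v∥ T = (4.826×10⁶)(3.866×10⁻⁶) ≈ 18.7 m.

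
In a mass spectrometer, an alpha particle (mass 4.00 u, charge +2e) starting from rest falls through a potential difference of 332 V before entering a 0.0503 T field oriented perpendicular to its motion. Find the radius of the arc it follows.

Acceleration: |q|V = ½mv² ⇒ v = √(2|q|V/m) = √(2·3.204×10⁻¹⁹·332/6.644×10⁻²⁷) ≈ 1.789×10⁵ m/s.
In the field: r = mv/(|q|B) = (6.644×10⁻²⁷)(1.789×10⁵)/((3.204×10⁻¹⁹)(0.0503)) ≈ 0.0738 m.

r ≈ 0.0738 m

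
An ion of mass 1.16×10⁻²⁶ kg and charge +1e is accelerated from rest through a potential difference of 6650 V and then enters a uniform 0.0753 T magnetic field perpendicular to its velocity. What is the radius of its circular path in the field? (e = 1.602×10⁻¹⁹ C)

r ≈ 0.412 m

Acceleration: |q|V = ½mv² ⇒ v = √(2|q|V/m) = √(2·1.602×10⁻¹⁹·6650/1.16×10⁻²⁶) ≈ 4.286×10⁵ m/s.
In the field: r = mv/(|q|B) = (1.16×10⁻²⁶)(4.286×10⁵)/((1.602×10⁻¹⁹)(0.0753)) ≈ 0.412 m.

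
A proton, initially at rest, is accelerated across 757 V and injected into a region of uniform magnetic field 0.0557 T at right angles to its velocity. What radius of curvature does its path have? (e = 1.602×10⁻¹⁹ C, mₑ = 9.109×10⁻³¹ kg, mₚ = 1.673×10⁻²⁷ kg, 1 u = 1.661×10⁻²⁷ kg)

r ≈ 0.0714 m

Acceleration: |q|V = ½mv² ⇒ v = √(2|q|V/m) = √(2·1.602×10⁻¹⁹·757/1.673×10⁻²⁷) ≈ 3.808×10⁵ m/s.
In the field: r = mv/(|q|B) = (1.673×10⁻²⁷)(3.808×10⁵)/((1.602×10⁻¹⁹)(0.0557)) ≈ 0.0714 m.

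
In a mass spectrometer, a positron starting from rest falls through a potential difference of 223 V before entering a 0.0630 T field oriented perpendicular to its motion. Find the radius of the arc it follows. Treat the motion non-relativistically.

Acceleration: |q|V = ½mv² ⇒ v = √(2|q|V/m) = √(2·1.602×10⁻¹⁹·223/9.109×10⁻³¹) ≈ 8.857×10⁶ m/s.
In the field: r = mv/(|q|B) = (9.109×10⁻³¹)(8.857×10⁶)/((1.602×10⁻¹⁹)(0.0630)) ≈ 7.99×10⁻⁴ m.

r ≈ 7.99×10⁻⁴ m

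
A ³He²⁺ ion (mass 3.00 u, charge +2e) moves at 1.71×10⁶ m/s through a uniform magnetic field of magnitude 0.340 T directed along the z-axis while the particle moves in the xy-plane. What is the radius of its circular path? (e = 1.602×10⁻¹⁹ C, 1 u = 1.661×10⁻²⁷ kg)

The magnetic force provides the centripetal force: |q|vB = mv²/r.
r = mv/(|q|B) = (4.983×10⁻²⁷)(1.71×10⁶)/((3.204×10⁻¹⁹)(0.340)) ≈ 0.0782 m.

r ≈ 0.0782 m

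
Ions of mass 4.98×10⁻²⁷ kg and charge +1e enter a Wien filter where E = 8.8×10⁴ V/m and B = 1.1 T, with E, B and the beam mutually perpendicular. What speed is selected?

Zero net Lorentz force requires |qE| = |q v×B|, i.e. E = vB.
v = E/B = 8.8×10⁴/1.1 = 8.0×10⁴ m/s.
The result is independent of the particle's charge and mass.

v = 8.0×10⁴ m/s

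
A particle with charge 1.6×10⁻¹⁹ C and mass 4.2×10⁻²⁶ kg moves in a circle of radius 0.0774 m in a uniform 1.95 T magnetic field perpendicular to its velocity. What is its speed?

From |q|vB = mv²/r, v = |q|Br/m.
v = (1.6×10⁻¹⁹)(1.95)(0.0774)/4.2×10⁻²⁶ ≈ 5.75×10⁵ m/s.

v ≈ 5.75×10⁵ m/s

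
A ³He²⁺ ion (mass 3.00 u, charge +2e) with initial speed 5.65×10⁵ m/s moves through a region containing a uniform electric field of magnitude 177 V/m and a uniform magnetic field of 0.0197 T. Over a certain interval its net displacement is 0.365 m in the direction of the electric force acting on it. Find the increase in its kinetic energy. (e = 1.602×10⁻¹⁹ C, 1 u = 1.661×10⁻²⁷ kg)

The magnetic force is always ⟂ v and does no work; only the electric force changes KE.
ΔKE = F_E · d = |q|E d = (3.204×10⁻¹⁹)(177)(0.365) ≈ 2.07×10⁻¹⁷ J.

ΔKE ≈ 2.07×10⁻¹⁷ J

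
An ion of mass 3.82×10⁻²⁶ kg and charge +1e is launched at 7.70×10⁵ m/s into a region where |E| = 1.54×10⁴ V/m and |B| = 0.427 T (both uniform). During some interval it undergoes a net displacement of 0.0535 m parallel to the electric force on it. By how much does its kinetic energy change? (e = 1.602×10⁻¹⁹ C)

ΔKE ≈ 1.32×10⁻¹⁶ J

The magnetic force is always ⟂ v and does no work; only the electric force changes KE.
ΔKE = F_E · d = |q|E d = (1.602×10⁻¹⁹)(1.54×10⁴)(0.0535) ≈ 1.32×10⁻¹⁶ J.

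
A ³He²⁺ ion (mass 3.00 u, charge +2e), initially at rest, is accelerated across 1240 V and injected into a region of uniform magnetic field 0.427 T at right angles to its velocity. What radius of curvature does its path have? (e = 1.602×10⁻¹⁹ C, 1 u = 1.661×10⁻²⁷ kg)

Acceleration: |q|V = ½mv² ⇒ v = √(2|q|V/m) = √(2·3.204×10⁻¹⁹·1240/4.983×10⁻²⁷) ≈ 3.993×10⁵ m/s.
In the field: r = mv/(|q|B) = (4.983×10⁻²⁷)(3.993×10⁵)/((3.204×10⁻¹⁹)(0.427)) ≈ 0.0145 m.

r ≈ 0.0145 m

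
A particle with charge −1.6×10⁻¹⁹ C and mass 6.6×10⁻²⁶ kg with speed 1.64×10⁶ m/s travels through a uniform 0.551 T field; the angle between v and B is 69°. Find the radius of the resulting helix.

v⊥ = v sinθ = 1.64×10⁶·sin69° ≈ 1.531×10⁶ m/s.
r = m v⊥/(|q|B) = (6.6×10⁻²⁶)(1.531×10⁶)/((1.6×10⁻¹⁹)(0.551)) ≈ 1.15 m.

r ≈ 1.15 m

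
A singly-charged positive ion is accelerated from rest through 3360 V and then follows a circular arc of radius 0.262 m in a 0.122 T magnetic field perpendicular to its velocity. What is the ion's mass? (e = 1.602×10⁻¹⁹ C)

Combine |q|V = ½mv² and r = mv/(|q|B): eliminate v to get m = qB²r²/(2V).
m = (1.602×10⁻¹⁹)(0.122)²(0.262)²/(2·3360) ≈ 2.44×10⁻²⁶ kg.

m ≈ 2.44×10⁻²⁶ kg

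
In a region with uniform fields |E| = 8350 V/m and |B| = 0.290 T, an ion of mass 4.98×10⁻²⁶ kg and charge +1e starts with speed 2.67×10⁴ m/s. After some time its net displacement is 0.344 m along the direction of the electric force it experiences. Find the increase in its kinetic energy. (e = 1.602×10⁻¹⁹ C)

ΔKE ≈ 4.60×10⁻¹⁶ J

The magnetic force is always ⟂ v and does no work; only the electric force changes KE.
ΔKE = F_E · d = |q|E d = (1.602×10⁻¹⁹)(8350)(0.344) ≈ 4.60×10⁻¹⁶ J.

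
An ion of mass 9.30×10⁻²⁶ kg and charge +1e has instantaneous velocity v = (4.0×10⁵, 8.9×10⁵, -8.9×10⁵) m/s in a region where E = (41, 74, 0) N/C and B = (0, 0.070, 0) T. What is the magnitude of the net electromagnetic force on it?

v×B = (6.23×10⁴, 0, 2.80×10⁴) N/C.
E + v×B = (6.23×10⁴, 74.0, 2.80×10⁴) N/C.
F = q(E + v×B) = (1.602×10⁻¹⁹ C)·(6.23×10⁴, 74.0, 2.80×10⁴) = (9.99×10⁻¹⁵, 1.19×10⁻¹⁷, 4.49×10⁻¹⁵) N.
|F| = 1.09×10⁻¹⁴ N.

|F| ≈ 1.09×10⁻¹⁴ N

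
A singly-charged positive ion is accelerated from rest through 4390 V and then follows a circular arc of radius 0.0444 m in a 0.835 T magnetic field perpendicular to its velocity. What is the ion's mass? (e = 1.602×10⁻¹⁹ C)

m ≈ 2.51×10⁻²⁶ kg

Combine |q|V = ½mv² and r = mv/(|q|B): eliminate v to get m = qB²r²/(2V).
m = (1.602×10⁻¹⁹)(0.835)²(0.0444)²/(2·4390) ≈ 2.51×10⁻²⁶ kg.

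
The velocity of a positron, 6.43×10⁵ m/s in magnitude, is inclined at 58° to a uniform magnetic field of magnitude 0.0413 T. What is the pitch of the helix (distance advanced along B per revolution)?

v∥ = v cosθ = 6.43×10⁵·cos58° ≈ 3.407×10⁵ m/s.
T = 2πm/(|q|B) = 2π(9.109×10⁻³¹)/((1.602×10⁻¹⁹)(0.0413)) ≈ 8.650×10⁻¹⁰ s.
pitch = v∥ T = (3.407×10⁵)(8.650×10⁻¹⁰) ≈ 2.95×10⁻⁴ m.

p ≈ 2.95×10⁻⁴ m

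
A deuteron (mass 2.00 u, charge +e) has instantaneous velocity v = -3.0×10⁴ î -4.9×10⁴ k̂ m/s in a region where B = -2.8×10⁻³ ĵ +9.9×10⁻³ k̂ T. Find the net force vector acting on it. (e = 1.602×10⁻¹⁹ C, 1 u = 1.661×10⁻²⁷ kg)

F ≈ (-2.20×10⁻¹⁷, 4.76×10⁻¹⁷, 1.35×10⁻¹⁷) N

v×B = (-137, 297, 84.0) N/C.
F = q v×B = (1.602×10⁻¹⁹ C)·(-137, 297, 84.0) = (-2.20×10⁻¹⁷, 4.76×10⁻¹⁷, 1.35×10⁻¹⁷) N.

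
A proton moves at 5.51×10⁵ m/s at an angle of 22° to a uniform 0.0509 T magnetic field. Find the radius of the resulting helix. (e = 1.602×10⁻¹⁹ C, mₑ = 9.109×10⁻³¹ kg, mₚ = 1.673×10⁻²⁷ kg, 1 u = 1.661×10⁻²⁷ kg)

r ≈ 0.0423 m

v⊥ = v sinθ = 5.51×10⁵·sin22° ≈ 2.064×10⁵ m/s.
r = m v⊥/(|q|B) = (1.673×10⁻²⁷)(2.064×10⁵)/((1.602×10⁻¹⁹)(0.0509)) ≈ 0.0423 m.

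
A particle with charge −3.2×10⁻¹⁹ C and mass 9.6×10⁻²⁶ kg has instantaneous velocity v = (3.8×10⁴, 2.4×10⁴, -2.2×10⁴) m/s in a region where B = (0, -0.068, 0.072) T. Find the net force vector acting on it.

F ≈ (-7.42×10⁻¹⁷, 8.76×10⁻¹⁶, 8.27×10⁻¹⁶) N

v×B = (232, -2740, -2580) N/C.
F = q v×B = (−3.2×10⁻¹⁹ C)·(232, -2740, -2580) = (-7.42×10⁻¹⁷, 8.76×10⁻¹⁶, 8.27×10⁻¹⁶) N.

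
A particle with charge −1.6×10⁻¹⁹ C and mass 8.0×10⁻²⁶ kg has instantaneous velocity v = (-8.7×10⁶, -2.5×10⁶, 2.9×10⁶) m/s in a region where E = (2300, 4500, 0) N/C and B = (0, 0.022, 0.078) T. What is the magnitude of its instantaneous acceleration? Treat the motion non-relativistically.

v×B = (-2.59×10⁵, 6.79×10⁵, -1.91×10⁵) N/C.
E + v×B = (-2.56×10⁵, 6.83×10⁵, -1.91×10⁵) N/C.
F = q(E + v×B) = (−1.6×10⁻¹⁹ C)·(-2.56×10⁵, 6.83×10⁵, -1.91×10⁵) = (4.10×10⁻¹⁴, -1.09×10⁻¹³, 3.06×10⁻¹⁴) N.
|a| = |F|/m = 1.207×10⁻¹³/8.0×10⁻²⁶ ≈ 1.51×10¹² m/s².

|a| ≈ 1.51×10¹² m/s²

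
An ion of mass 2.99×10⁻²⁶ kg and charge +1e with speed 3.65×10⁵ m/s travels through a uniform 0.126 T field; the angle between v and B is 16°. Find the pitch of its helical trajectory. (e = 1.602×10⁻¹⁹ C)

p ≈ 3.27 m

v∥ = v cosθ = 3.65×10⁵·cos16° ≈ 3.509×10⁵ m/s.
T = 2πm/(|q|B) = 2π(2.99×10⁻²⁶)/((1.602×10⁻¹⁹)(0.126)) ≈ 9.307×10⁻⁶ s.
pitch = v∥ T = (3.509×10⁵)(9.307×10⁻⁶) ≈ 3.27 m.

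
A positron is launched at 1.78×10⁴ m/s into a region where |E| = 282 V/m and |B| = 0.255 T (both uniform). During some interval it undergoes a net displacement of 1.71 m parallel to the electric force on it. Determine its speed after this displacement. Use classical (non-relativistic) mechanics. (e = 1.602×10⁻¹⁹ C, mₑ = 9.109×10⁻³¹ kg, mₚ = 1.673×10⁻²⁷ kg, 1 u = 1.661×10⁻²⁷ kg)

B does no work; ΔKE = |q|E d.
½mv_f² = ½mv₀² + |q|Ed = ½(9.109×10⁻³¹)(1.78×10⁴)² + (1.602×10⁻¹⁹)(282)(1.71) ≈ 1.443×10⁻²² J + 7.725×10⁻¹⁷ J ≈ 7.725×10⁻¹⁷ J.
v_f = √(2·7.725×10⁻¹⁷/9.109×10⁻³¹) ≈ 1.30×10⁷ m/s.

v_f ≈ 1.30×10⁷ m/s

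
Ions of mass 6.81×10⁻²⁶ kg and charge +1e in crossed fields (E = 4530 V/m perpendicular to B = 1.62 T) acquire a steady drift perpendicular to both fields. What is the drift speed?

v_d ≈ 2800 m/s

The steady drift has the magnetic force balancing the electric force, so v_d = E/B.
v_d = 4530/1.62 = 2800 m/s.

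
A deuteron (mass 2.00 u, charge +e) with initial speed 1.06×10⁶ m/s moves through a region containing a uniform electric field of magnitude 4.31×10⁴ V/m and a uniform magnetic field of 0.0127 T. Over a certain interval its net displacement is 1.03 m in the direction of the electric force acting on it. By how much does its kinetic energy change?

ΔKE ≈ 7.11×10⁻¹⁵ J

The magnetic force is always ⟂ v and does no work; only the electric force changes KE.
ΔKE = F_E · d = |q|E d = (1.602×10⁻¹⁹)(4.31×10⁴)(1.03) ≈ 7.11×10⁻¹⁵ J.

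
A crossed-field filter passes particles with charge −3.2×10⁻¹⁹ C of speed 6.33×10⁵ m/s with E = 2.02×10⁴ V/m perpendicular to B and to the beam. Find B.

B = 0.0319 T

Balance of forces in the selector: qE = qvB ⇒ B = E/v.
B = 2.02×10⁴/6.33×10⁵ = 0.0319 T.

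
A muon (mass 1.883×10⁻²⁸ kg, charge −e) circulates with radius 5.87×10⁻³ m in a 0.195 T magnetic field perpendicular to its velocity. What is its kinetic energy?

v = |q|Br/m, then KE = ½mv² = (qBr)²/(2m).
v = (1.602×10⁻¹⁹)(0.195)(5.87×10⁻³)/1.883×10⁻²⁸ ≈ 9.738×10⁵ m/s.
KE = ½(1.883×10⁻²⁸)(9.738×10⁵)² ≈ 8.93×10⁻¹⁷ J.

KE ≈ 8.93×10⁻¹⁷ J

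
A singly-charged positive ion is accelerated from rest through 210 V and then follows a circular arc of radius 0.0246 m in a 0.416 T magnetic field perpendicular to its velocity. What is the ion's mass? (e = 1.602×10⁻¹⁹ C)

m ≈ 3.99×10⁻²⁶ kg

Combine |q|V = ½mv² and r = mv/(|q|B): eliminate v to get m = qB²r²/(2V).
m = (1.602×10⁻¹⁹)(0.416)²(0.0246)²/(2·210) ≈ 3.99×10⁻²⁶ kg.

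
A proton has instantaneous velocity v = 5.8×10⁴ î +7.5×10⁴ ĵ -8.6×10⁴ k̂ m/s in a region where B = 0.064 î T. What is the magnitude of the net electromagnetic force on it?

v×B = (0, -5500, -4800) N/C.
F = q v×B = (1.602×10⁻¹⁹ C)·(0, -5500, -4800) = (0, -8.82×10⁻¹⁶, -7.69×10⁻¹⁶) N.
|F| = 1.17×10⁻¹⁵ N.

|F| ≈ 1.17×10⁻¹⁵ N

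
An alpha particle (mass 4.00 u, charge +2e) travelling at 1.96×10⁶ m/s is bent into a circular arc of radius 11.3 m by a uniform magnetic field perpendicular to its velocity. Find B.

B ≈ 3.60×10⁻³ T

From |q|vB = mv²/r, B = mv/(|q|r).
B = (6.644×10⁻²⁷)(1.96×10⁶)/((3.204×10⁻¹⁹)(11.3)) ≈ 3.60×10⁻³ T.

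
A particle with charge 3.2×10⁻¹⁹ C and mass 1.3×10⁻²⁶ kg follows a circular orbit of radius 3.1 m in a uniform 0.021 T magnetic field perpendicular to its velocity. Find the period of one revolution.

T ≈ 1.2×10⁻⁵ s

The cyclotron period depends only on m, q, B: T = 2πm/(|q|B).
T = 2π(1.3×10⁻²⁶)/((3.2×10⁻¹⁹)(0.021)) ≈ 1.2×10⁻⁵ s.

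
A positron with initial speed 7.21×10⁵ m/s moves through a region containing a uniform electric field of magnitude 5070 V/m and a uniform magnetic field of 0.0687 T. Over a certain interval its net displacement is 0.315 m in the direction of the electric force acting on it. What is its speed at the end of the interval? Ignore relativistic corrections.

v_f ≈ 2.37×10⁷ m/s

B does no work; ΔKE = |q|E d.
½mv_f² = ½mv₀² + |q|Ed = ½(9.109×10⁻³¹)(7.21×10⁵)² + (1.602×10⁻¹⁹)(5070)(0.315) ≈ 2.368×10⁻¹⁹ J + 2.558×10⁻¹⁶ J ≈ 2.561×10⁻¹⁶ J.
v_f = √(2·2.561×10⁻¹⁶/9.109×10⁻³¹) ≈ 2.37×10⁷ m/s.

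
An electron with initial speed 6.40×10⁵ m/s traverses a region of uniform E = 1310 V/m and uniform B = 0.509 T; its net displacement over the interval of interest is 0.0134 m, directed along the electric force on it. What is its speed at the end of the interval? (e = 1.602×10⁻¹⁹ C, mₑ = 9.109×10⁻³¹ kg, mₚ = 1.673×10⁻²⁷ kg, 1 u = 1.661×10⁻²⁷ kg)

B does no work; ΔKE = |q|E d.
½mv_f² = ½mv₀² + |q|Ed = ½(9.109×10⁻³¹)(6.40×10⁵)² + (1.602×10⁻¹⁹)(1310)(0.0134) ≈ 1.866×10⁻¹⁹ J + 2.812×10⁻¹⁸ J ≈ 2.999×10⁻¹⁸ J.
v_f = √(2·2.999×10⁻¹⁸/9.109×10⁻³¹) ≈ 2.57×10⁶ m/s.

v_f ≈ 2.57×10⁶ m/s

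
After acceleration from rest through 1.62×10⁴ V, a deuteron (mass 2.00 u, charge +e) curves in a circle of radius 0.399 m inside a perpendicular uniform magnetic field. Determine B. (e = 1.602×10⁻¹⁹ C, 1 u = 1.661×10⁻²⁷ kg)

v = √(2|q|V/m) = √(2·1.602×10⁻¹⁹·1.62×10⁴/3.322×10⁻²⁷) ≈ 1.250×10⁶ m/s.
B = mv/(|q|r) = (3.322×10⁻²⁷)(1.250×10⁶)/((1.602×10⁻¹⁹)(0.399)) ≈ 0.0650 T.

B ≈ 0.0650 T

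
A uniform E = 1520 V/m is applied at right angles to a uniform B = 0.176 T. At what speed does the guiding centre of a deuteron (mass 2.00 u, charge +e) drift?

v_d ≈ 8640 m/s

The steady drift has the magnetic force balancing the electric force, so v_d = E/B.
v_d = 1520/0.176 = 8640 m/s.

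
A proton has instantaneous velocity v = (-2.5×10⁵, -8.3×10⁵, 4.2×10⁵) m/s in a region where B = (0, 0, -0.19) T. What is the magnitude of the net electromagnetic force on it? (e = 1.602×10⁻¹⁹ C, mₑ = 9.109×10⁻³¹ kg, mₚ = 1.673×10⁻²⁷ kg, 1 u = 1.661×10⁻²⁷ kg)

|F| ≈ 2.64×10⁻¹⁴ N

v×B = (1.58×10⁵, -4.75×10⁴, 0) N/C.
F = q v×B = (1.602×10⁻¹⁹ C)·(1.58×10⁵, -4.75×10⁴, 0) = (2.53×10⁻¹⁴, -7.61×10⁻¹⁵, 0) N.
|F| = 2.64×10⁻¹⁴ N.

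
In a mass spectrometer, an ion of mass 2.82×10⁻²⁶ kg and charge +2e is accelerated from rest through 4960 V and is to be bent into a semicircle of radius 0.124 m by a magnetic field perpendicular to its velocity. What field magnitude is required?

v = √(2|q|V/m) = √(2·3.204×10⁻¹⁹·4960/2.82×10⁻²⁶) ≈ 3.357×10⁵ m/s.
B = mv/(|q|r) = (2.82×10⁻²⁶)(3.357×10⁵)/((3.204×10⁻¹⁹)(0.124)) ≈ 0.238 T.

B ≈ 0.238 T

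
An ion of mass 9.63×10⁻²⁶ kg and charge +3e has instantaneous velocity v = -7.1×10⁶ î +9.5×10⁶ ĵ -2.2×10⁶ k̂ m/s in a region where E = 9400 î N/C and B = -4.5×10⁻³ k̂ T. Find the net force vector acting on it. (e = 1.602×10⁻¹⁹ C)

v×B = (-4.28×10⁴, -3.19×10⁴, 0) N/C.
E + v×B = (-3.34×10⁴, -3.19×10⁴, 0) N/C.
F = q(E + v×B) = (4.806×10⁻¹⁹ C)·(-3.34×10⁴, -3.19×10⁴, 0) = (-1.60×10⁻¹⁴, -1.54×10⁻¹⁴, 0) N.

F ≈ (-1.60×10⁻¹⁴, -1.54×10⁻¹⁴, 0) N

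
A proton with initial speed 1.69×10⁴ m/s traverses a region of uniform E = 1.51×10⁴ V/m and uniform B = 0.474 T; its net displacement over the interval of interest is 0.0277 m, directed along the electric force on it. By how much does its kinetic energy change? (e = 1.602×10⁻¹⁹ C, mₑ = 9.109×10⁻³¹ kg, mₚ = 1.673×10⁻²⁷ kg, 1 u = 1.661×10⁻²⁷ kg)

ΔKE ≈ 6.70×10⁻¹⁷ J

The magnetic force is always ⟂ v and does no work; only the electric force changes KE.
ΔKE = F_E · d = |q|E d = (1.602×10⁻¹⁹)(1.51×10⁴)(0.0277) ≈ 6.70×10⁻¹⁷ J.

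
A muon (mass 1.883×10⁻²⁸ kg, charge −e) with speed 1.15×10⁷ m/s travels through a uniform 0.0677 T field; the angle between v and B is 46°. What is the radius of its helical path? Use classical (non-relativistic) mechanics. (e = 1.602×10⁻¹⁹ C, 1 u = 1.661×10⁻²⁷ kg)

r ≈ 0.144 m

v⊥ = v sinθ = 1.15×10⁷·sin46° ≈ 8.272×10⁶ m/s.
r = m v⊥/(|q|B) = (1.883×10⁻²⁸)(8.272×10⁶)/((1.602×10⁻¹⁹)(0.0677)) ≈ 0.144 m.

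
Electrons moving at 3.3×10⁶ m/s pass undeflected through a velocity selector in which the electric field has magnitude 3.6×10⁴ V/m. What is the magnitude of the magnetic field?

Balance of forces in the selector: qE = qvB ⇒ B = E/v.
B = 3.6×10⁴/3.3×10⁶ = 0.011 T.

B = 0.011 T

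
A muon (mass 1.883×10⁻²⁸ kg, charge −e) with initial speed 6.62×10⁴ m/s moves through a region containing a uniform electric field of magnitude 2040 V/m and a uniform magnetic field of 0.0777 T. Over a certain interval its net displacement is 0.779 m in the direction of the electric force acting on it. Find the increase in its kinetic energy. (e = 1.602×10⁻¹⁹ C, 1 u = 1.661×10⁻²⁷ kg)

The magnetic force is always ⟂ v and does no work; only the electric force changes KE.
ΔKE = F_E · d = |q|E d = (1.602×10⁻¹⁹)(2040)(0.779) ≈ 2.55×10⁻¹⁶ J.

ΔKE ≈ 2.55×10⁻¹⁶ J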